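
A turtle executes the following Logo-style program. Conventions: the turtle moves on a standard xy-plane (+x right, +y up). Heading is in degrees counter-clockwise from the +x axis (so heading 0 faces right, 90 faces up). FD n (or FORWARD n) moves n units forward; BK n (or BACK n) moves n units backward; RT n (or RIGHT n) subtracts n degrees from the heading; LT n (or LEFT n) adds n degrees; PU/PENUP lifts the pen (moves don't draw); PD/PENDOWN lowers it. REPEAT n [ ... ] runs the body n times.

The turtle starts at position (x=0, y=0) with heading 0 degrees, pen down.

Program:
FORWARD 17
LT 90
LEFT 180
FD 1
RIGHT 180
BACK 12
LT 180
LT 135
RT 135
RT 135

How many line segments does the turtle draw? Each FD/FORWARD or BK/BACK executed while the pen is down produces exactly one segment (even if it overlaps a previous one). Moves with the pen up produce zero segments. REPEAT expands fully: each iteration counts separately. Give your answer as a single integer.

Executing turtle program step by step:
Start: pos=(0,0), heading=0, pen down
FD 17: (0,0) -> (17,0) [heading=0, draw]
LT 90: heading 0 -> 90
LT 180: heading 90 -> 270
FD 1: (17,0) -> (17,-1) [heading=270, draw]
RT 180: heading 270 -> 90
BK 12: (17,-1) -> (17,-13) [heading=90, draw]
LT 180: heading 90 -> 270
LT 135: heading 270 -> 45
RT 135: heading 45 -> 270
RT 135: heading 270 -> 135
Final: pos=(17,-13), heading=135, 3 segment(s) drawn
Segments drawn: 3

Answer: 3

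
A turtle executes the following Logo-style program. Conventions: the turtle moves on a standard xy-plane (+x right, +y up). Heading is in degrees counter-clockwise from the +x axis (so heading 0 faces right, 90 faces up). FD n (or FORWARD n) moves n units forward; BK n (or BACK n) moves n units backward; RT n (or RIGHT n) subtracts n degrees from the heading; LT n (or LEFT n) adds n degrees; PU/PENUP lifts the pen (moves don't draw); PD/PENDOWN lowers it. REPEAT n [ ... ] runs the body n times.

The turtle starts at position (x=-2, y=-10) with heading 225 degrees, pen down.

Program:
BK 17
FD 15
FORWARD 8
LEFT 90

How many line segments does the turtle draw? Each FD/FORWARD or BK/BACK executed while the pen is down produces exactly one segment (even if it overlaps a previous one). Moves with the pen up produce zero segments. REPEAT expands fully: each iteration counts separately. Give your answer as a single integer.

Answer: 3

Derivation:
Executing turtle program step by step:
Start: pos=(-2,-10), heading=225, pen down
BK 17: (-2,-10) -> (10.021,2.021) [heading=225, draw]
FD 15: (10.021,2.021) -> (-0.586,-8.586) [heading=225, draw]
FD 8: (-0.586,-8.586) -> (-6.243,-14.243) [heading=225, draw]
LT 90: heading 225 -> 315
Final: pos=(-6.243,-14.243), heading=315, 3 segment(s) drawn
Segments drawn: 3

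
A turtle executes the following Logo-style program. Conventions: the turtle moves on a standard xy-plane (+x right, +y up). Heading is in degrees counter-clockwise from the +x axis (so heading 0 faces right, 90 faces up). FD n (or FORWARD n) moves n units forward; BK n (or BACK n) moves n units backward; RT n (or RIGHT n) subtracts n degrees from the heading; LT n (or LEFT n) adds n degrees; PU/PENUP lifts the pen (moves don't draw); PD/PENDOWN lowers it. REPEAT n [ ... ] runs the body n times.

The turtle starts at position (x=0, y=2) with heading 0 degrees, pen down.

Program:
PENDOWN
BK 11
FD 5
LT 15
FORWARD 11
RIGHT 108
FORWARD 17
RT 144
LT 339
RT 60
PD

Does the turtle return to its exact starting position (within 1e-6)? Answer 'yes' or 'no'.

Executing turtle program step by step:
Start: pos=(0,2), heading=0, pen down
PD: pen down
BK 11: (0,2) -> (-11,2) [heading=0, draw]
FD 5: (-11,2) -> (-6,2) [heading=0, draw]
LT 15: heading 0 -> 15
FD 11: (-6,2) -> (4.625,4.847) [heading=15, draw]
RT 108: heading 15 -> 267
FD 17: (4.625,4.847) -> (3.735,-12.13) [heading=267, draw]
RT 144: heading 267 -> 123
LT 339: heading 123 -> 102
RT 60: heading 102 -> 42
PD: pen down
Final: pos=(3.735,-12.13), heading=42, 4 segment(s) drawn

Start position: (0, 2)
Final position: (3.735, -12.13)
Distance = 14.615; >= 1e-6 -> NOT closed

Answer: no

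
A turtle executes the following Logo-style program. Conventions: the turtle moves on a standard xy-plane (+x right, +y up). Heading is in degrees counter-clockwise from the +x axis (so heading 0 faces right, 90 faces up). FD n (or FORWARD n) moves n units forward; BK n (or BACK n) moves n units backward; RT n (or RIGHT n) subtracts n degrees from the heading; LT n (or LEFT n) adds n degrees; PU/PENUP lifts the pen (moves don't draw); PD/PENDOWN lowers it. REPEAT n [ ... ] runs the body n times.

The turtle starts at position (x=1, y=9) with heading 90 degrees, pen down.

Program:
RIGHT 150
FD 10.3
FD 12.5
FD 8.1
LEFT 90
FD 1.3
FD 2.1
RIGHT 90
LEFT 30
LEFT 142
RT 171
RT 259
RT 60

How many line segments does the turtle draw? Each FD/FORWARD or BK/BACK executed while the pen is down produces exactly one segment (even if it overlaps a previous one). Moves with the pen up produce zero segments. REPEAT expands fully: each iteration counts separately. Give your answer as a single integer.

Executing turtle program step by step:
Start: pos=(1,9), heading=90, pen down
RT 150: heading 90 -> 300
FD 10.3: (1,9) -> (6.15,0.08) [heading=300, draw]
FD 12.5: (6.15,0.08) -> (12.4,-10.745) [heading=300, draw]
FD 8.1: (12.4,-10.745) -> (16.45,-17.76) [heading=300, draw]
LT 90: heading 300 -> 30
FD 1.3: (16.45,-17.76) -> (17.576,-17.11) [heading=30, draw]
FD 2.1: (17.576,-17.11) -> (19.394,-16.06) [heading=30, draw]
RT 90: heading 30 -> 300
LT 30: heading 300 -> 330
LT 142: heading 330 -> 112
RT 171: heading 112 -> 301
RT 259: heading 301 -> 42
RT 60: heading 42 -> 342
Final: pos=(19.394,-16.06), heading=342, 5 segment(s) drawn
Segments drawn: 5

Answer: 5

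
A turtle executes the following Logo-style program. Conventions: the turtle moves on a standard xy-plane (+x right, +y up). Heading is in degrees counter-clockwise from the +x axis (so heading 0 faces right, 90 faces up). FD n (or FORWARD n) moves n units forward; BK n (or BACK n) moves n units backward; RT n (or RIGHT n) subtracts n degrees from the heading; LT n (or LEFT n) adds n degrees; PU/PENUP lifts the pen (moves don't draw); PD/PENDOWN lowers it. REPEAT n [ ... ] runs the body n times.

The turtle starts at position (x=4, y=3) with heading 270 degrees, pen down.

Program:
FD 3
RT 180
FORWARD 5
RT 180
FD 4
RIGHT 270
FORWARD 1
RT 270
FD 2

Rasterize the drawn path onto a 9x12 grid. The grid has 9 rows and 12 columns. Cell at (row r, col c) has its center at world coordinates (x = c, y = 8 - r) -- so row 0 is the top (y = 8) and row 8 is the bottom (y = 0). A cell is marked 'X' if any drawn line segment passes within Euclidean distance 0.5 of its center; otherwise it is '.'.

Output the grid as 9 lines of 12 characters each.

Segment 0: (4,3) -> (4,0)
Segment 1: (4,0) -> (4,5)
Segment 2: (4,5) -> (4,1)
Segment 3: (4,1) -> (5,1)
Segment 4: (5,1) -> (5,3)

Answer: ............
............
............
....X.......
....X.......
....XX......
....XX......
....XX......
....X.......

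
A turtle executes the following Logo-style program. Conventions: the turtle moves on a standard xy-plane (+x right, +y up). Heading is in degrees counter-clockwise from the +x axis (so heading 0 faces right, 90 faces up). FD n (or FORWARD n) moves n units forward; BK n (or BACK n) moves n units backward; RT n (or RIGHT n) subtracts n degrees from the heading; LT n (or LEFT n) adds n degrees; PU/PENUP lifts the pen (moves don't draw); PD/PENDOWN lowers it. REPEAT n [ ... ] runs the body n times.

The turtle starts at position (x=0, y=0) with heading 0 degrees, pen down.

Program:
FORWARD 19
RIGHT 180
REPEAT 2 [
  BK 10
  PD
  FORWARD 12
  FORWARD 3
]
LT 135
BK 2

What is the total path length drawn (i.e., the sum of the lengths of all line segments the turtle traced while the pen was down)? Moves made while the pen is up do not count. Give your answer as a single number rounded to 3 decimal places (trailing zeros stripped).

Answer: 71

Derivation:
Executing turtle program step by step:
Start: pos=(0,0), heading=0, pen down
FD 19: (0,0) -> (19,0) [heading=0, draw]
RT 180: heading 0 -> 180
REPEAT 2 [
  -- iteration 1/2 --
  BK 10: (19,0) -> (29,0) [heading=180, draw]
  PD: pen down
  FD 12: (29,0) -> (17,0) [heading=180, draw]
  FD 3: (17,0) -> (14,0) [heading=180, draw]
  -- iteration 2/2 --
  BK 10: (14,0) -> (24,0) [heading=180, draw]
  PD: pen down
  FD 12: (24,0) -> (12,0) [heading=180, draw]
  FD 3: (12,0) -> (9,0) [heading=180, draw]
]
LT 135: heading 180 -> 315
BK 2: (9,0) -> (7.586,1.414) [heading=315, draw]
Final: pos=(7.586,1.414), heading=315, 8 segment(s) drawn

Segment lengths:
  seg 1: (0,0) -> (19,0), length = 19
  seg 2: (19,0) -> (29,0), length = 10
  seg 3: (29,0) -> (17,0), length = 12
  seg 4: (17,0) -> (14,0), length = 3
  seg 5: (14,0) -> (24,0), length = 10
  seg 6: (24,0) -> (12,0), length = 12
  seg 7: (12,0) -> (9,0), length = 3
  seg 8: (9,0) -> (7.586,1.414), length = 2
Total = 71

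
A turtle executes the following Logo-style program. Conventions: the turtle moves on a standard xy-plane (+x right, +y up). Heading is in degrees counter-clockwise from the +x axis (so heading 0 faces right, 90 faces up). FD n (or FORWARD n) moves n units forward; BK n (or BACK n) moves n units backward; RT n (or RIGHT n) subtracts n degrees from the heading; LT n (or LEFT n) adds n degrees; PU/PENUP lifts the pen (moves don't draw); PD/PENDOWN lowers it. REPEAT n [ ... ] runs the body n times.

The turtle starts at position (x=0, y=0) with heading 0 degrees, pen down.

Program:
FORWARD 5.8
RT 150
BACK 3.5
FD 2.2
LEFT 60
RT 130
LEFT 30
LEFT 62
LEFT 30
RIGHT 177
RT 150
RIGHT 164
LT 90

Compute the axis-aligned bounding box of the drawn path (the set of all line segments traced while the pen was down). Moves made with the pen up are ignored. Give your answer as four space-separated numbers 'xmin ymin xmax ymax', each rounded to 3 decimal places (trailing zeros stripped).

Answer: 0 0 8.831 1.75

Derivation:
Executing turtle program step by step:
Start: pos=(0,0), heading=0, pen down
FD 5.8: (0,0) -> (5.8,0) [heading=0, draw]
RT 150: heading 0 -> 210
BK 3.5: (5.8,0) -> (8.831,1.75) [heading=210, draw]
FD 2.2: (8.831,1.75) -> (6.926,0.65) [heading=210, draw]
LT 60: heading 210 -> 270
RT 130: heading 270 -> 140
LT 30: heading 140 -> 170
LT 62: heading 170 -> 232
LT 30: heading 232 -> 262
RT 177: heading 262 -> 85
RT 150: heading 85 -> 295
RT 164: heading 295 -> 131
LT 90: heading 131 -> 221
Final: pos=(6.926,0.65), heading=221, 3 segment(s) drawn

Segment endpoints: x in {0, 5.8, 6.926, 8.831}, y in {0, 0.65, 1.75}
xmin=0, ymin=0, xmax=8.831, ymax=1.75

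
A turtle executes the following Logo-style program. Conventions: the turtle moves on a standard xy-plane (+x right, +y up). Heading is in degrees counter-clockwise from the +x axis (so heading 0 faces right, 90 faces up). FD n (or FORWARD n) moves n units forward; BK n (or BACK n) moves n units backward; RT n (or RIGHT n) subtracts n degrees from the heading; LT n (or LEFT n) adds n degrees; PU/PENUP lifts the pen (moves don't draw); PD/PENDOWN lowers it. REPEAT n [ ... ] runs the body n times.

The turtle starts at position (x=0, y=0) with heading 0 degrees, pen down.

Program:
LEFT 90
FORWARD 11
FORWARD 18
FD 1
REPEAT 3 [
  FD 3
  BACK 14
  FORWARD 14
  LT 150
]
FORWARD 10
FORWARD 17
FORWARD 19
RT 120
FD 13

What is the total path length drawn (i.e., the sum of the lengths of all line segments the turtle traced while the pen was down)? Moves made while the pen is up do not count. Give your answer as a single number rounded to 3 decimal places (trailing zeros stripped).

Executing turtle program step by step:
Start: pos=(0,0), heading=0, pen down
LT 90: heading 0 -> 90
FD 11: (0,0) -> (0,11) [heading=90, draw]
FD 18: (0,11) -> (0,29) [heading=90, draw]
FD 1: (0,29) -> (0,30) [heading=90, draw]
REPEAT 3 [
  -- iteration 1/3 --
  FD 3: (0,30) -> (0,33) [heading=90, draw]
  BK 14: (0,33) -> (0,19) [heading=90, draw]
  FD 14: (0,19) -> (0,33) [heading=90, draw]
  LT 150: heading 90 -> 240
  -- iteration 2/3 --
  FD 3: (0,33) -> (-1.5,30.402) [heading=240, draw]
  BK 14: (-1.5,30.402) -> (5.5,42.526) [heading=240, draw]
  FD 14: (5.5,42.526) -> (-1.5,30.402) [heading=240, draw]
  LT 150: heading 240 -> 30
  -- iteration 3/3 --
  FD 3: (-1.5,30.402) -> (1.098,31.902) [heading=30, draw]
  BK 14: (1.098,31.902) -> (-11.026,24.902) [heading=30, draw]
  FD 14: (-11.026,24.902) -> (1.098,31.902) [heading=30, draw]
  LT 150: heading 30 -> 180
]
FD 10: (1.098,31.902) -> (-8.902,31.902) [heading=180, draw]
FD 17: (-8.902,31.902) -> (-25.902,31.902) [heading=180, draw]
FD 19: (-25.902,31.902) -> (-44.902,31.902) [heading=180, draw]
RT 120: heading 180 -> 60
FD 13: (-44.902,31.902) -> (-38.402,43.16) [heading=60, draw]
Final: pos=(-38.402,43.16), heading=60, 16 segment(s) drawn

Segment lengths:
  seg 1: (0,0) -> (0,11), length = 11
  seg 2: (0,11) -> (0,29), length = 18
  seg 3: (0,29) -> (0,30), length = 1
  seg 4: (0,30) -> (0,33), length = 3
  seg 5: (0,33) -> (0,19), length = 14
  seg 6: (0,19) -> (0,33), length = 14
  seg 7: (0,33) -> (-1.5,30.402), length = 3
  seg 8: (-1.5,30.402) -> (5.5,42.526), length = 14
  seg 9: (5.5,42.526) -> (-1.5,30.402), length = 14
  seg 10: (-1.5,30.402) -> (1.098,31.902), length = 3
  seg 11: (1.098,31.902) -> (-11.026,24.902), length = 14
  seg 12: (-11.026,24.902) -> (1.098,31.902), length = 14
  seg 13: (1.098,31.902) -> (-8.902,31.902), length = 10
  seg 14: (-8.902,31.902) -> (-25.902,31.902), length = 17
  seg 15: (-25.902,31.902) -> (-44.902,31.902), length = 19
  seg 16: (-44.902,31.902) -> (-38.402,43.16), length = 13
Total = 182

Answer: 182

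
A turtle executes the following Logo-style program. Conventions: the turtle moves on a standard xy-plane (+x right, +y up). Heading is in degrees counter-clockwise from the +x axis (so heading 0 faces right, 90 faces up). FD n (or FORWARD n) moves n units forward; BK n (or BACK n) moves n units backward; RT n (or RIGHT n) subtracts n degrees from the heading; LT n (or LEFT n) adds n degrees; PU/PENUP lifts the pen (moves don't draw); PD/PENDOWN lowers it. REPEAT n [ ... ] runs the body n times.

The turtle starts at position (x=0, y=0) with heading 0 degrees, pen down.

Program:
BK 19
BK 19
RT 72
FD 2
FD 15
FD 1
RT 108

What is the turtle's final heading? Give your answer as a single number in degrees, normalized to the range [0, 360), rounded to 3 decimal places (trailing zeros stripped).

Executing turtle program step by step:
Start: pos=(0,0), heading=0, pen down
BK 19: (0,0) -> (-19,0) [heading=0, draw]
BK 19: (-19,0) -> (-38,0) [heading=0, draw]
RT 72: heading 0 -> 288
FD 2: (-38,0) -> (-37.382,-1.902) [heading=288, draw]
FD 15: (-37.382,-1.902) -> (-32.747,-16.168) [heading=288, draw]
FD 1: (-32.747,-16.168) -> (-32.438,-17.119) [heading=288, draw]
RT 108: heading 288 -> 180
Final: pos=(-32.438,-17.119), heading=180, 5 segment(s) drawn

Answer: 180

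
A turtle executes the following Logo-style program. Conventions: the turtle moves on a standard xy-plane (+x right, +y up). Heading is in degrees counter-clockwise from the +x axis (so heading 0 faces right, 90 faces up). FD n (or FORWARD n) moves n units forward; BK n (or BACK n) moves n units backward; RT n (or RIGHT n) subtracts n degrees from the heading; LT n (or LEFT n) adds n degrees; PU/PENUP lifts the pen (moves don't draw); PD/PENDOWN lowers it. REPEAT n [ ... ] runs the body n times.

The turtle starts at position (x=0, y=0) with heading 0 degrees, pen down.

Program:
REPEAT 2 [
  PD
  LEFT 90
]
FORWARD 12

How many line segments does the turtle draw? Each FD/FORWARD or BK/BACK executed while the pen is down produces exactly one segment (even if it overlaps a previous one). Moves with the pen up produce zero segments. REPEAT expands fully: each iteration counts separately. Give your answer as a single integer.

Answer: 1

Derivation:
Executing turtle program step by step:
Start: pos=(0,0), heading=0, pen down
REPEAT 2 [
  -- iteration 1/2 --
  PD: pen down
  LT 90: heading 0 -> 90
  -- iteration 2/2 --
  PD: pen down
  LT 90: heading 90 -> 180
]
FD 12: (0,0) -> (-12,0) [heading=180, draw]
Final: pos=(-12,0), heading=180, 1 segment(s) drawn
Segments drawn: 1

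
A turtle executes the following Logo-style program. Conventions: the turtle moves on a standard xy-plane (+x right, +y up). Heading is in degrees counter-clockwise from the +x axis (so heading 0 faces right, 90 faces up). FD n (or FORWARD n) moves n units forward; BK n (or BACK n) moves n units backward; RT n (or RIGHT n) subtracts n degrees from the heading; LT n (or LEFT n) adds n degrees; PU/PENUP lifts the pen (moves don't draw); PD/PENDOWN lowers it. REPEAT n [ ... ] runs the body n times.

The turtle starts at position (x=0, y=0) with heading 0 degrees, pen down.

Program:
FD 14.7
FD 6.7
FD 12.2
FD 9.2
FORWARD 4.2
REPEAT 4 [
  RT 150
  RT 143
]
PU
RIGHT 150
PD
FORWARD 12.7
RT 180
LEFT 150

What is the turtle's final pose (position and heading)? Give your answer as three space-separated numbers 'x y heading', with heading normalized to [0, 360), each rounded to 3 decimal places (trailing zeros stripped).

Executing turtle program step by step:
Start: pos=(0,0), heading=0, pen down
FD 14.7: (0,0) -> (14.7,0) [heading=0, draw]
FD 6.7: (14.7,0) -> (21.4,0) [heading=0, draw]
FD 12.2: (21.4,0) -> (33.6,0) [heading=0, draw]
FD 9.2: (33.6,0) -> (42.8,0) [heading=0, draw]
FD 4.2: (42.8,0) -> (47,0) [heading=0, draw]
REPEAT 4 [
  -- iteration 1/4 --
  RT 150: heading 0 -> 210
  RT 143: heading 210 -> 67
  -- iteration 2/4 --
  RT 150: heading 67 -> 277
  RT 143: heading 277 -> 134
  -- iteration 3/4 --
  RT 150: heading 134 -> 344
  RT 143: heading 344 -> 201
  -- iteration 4/4 --
  RT 150: heading 201 -> 51
  RT 143: heading 51 -> 268
]
PU: pen up
RT 150: heading 268 -> 118
PD: pen down
FD 12.7: (47,0) -> (41.038,11.213) [heading=118, draw]
RT 180: heading 118 -> 298
LT 150: heading 298 -> 88
Final: pos=(41.038,11.213), heading=88, 6 segment(s) drawn

Answer: 41.038 11.213 88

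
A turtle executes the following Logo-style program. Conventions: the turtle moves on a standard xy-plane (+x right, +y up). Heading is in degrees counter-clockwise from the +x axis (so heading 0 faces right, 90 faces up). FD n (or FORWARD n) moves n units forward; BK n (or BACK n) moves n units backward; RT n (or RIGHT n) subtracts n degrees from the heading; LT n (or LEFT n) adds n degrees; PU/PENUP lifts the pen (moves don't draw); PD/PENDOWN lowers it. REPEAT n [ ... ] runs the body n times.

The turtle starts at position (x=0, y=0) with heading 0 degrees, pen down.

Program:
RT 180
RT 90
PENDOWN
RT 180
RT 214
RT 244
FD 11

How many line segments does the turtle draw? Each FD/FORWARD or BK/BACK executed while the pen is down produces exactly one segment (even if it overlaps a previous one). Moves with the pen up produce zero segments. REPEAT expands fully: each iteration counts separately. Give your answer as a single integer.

Executing turtle program step by step:
Start: pos=(0,0), heading=0, pen down
RT 180: heading 0 -> 180
RT 90: heading 180 -> 90
PD: pen down
RT 180: heading 90 -> 270
RT 214: heading 270 -> 56
RT 244: heading 56 -> 172
FD 11: (0,0) -> (-10.893,1.531) [heading=172, draw]
Final: pos=(-10.893,1.531), heading=172, 1 segment(s) drawn
Segments drawn: 1

Answer: 1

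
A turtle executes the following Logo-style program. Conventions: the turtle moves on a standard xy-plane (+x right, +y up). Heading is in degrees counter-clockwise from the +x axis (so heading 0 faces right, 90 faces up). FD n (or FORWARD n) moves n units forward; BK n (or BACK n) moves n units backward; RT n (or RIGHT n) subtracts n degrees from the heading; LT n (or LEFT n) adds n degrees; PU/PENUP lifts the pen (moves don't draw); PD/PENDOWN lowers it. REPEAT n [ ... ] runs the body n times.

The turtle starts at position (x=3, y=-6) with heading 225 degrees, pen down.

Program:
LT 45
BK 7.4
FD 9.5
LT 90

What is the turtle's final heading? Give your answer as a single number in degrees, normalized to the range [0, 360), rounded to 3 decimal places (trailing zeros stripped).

Executing turtle program step by step:
Start: pos=(3,-6), heading=225, pen down
LT 45: heading 225 -> 270
BK 7.4: (3,-6) -> (3,1.4) [heading=270, draw]
FD 9.5: (3,1.4) -> (3,-8.1) [heading=270, draw]
LT 90: heading 270 -> 0
Final: pos=(3,-8.1), heading=0, 2 segment(s) drawn

Answer: 0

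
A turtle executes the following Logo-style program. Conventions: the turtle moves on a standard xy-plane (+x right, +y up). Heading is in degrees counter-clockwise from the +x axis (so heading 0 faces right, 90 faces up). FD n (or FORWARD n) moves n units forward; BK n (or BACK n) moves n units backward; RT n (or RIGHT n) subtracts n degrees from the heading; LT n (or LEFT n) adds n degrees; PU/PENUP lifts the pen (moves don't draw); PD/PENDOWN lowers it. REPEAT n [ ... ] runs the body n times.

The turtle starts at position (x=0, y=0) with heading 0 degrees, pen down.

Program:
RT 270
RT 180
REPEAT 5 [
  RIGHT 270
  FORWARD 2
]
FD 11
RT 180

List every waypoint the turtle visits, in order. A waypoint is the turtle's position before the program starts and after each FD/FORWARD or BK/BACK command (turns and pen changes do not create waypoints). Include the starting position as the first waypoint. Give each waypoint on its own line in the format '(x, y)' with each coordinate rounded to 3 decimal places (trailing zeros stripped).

Answer: (0, 0)
(2, 0)
(2, 2)
(0, 2)
(0, 0)
(2, 0)
(13, 0)

Derivation:
Executing turtle program step by step:
Start: pos=(0,0), heading=0, pen down
RT 270: heading 0 -> 90
RT 180: heading 90 -> 270
REPEAT 5 [
  -- iteration 1/5 --
  RT 270: heading 270 -> 0
  FD 2: (0,0) -> (2,0) [heading=0, draw]
  -- iteration 2/5 --
  RT 270: heading 0 -> 90
  FD 2: (2,0) -> (2,2) [heading=90, draw]
  -- iteration 3/5 --
  RT 270: heading 90 -> 180
  FD 2: (2,2) -> (0,2) [heading=180, draw]
  -- iteration 4/5 --
  RT 270: heading 180 -> 270
  FD 2: (0,2) -> (0,0) [heading=270, draw]
  -- iteration 5/5 --
  RT 270: heading 270 -> 0
  FD 2: (0,0) -> (2,0) [heading=0, draw]
]
FD 11: (2,0) -> (13,0) [heading=0, draw]
RT 180: heading 0 -> 180
Final: pos=(13,0), heading=180, 6 segment(s) drawn
Waypoints (7 total):
(0, 0)
(2, 0)
(2, 2)
(0, 2)
(0, 0)
(2, 0)
(13, 0)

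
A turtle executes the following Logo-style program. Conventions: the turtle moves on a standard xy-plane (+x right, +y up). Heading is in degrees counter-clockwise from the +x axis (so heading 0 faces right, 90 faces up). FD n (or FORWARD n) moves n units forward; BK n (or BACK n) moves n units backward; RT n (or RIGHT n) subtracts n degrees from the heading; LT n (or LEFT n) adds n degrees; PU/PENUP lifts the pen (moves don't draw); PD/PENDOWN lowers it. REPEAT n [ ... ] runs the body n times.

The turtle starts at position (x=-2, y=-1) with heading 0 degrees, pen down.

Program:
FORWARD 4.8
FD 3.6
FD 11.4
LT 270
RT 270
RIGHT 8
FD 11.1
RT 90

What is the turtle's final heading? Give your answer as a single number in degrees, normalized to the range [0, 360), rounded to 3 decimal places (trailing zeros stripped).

Answer: 262

Derivation:
Executing turtle program step by step:
Start: pos=(-2,-1), heading=0, pen down
FD 4.8: (-2,-1) -> (2.8,-1) [heading=0, draw]
FD 3.6: (2.8,-1) -> (6.4,-1) [heading=0, draw]
FD 11.4: (6.4,-1) -> (17.8,-1) [heading=0, draw]
LT 270: heading 0 -> 270
RT 270: heading 270 -> 0
RT 8: heading 0 -> 352
FD 11.1: (17.8,-1) -> (28.792,-2.545) [heading=352, draw]
RT 90: heading 352 -> 262
Final: pos=(28.792,-2.545), heading=262, 4 segment(s) drawn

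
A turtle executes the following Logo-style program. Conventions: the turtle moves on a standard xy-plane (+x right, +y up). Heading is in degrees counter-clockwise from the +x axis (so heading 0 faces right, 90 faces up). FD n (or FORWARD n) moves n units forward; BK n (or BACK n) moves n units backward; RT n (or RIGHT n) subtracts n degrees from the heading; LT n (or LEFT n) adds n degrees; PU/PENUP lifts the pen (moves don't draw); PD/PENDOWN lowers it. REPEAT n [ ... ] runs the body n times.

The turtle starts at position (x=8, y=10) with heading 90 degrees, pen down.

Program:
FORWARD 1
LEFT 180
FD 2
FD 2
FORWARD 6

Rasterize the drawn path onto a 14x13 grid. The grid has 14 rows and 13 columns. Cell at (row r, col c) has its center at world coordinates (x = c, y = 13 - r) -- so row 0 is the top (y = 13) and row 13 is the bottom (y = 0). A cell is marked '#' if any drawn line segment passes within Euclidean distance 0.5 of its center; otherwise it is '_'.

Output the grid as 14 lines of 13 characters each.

Segment 0: (8,10) -> (8,11)
Segment 1: (8,11) -> (8,9)
Segment 2: (8,9) -> (8,7)
Segment 3: (8,7) -> (8,1)

Answer: _____________
_____________
________#____
________#____
________#____
________#____
________#____
________#____
________#____
________#____
________#____
________#____
________#____
_____________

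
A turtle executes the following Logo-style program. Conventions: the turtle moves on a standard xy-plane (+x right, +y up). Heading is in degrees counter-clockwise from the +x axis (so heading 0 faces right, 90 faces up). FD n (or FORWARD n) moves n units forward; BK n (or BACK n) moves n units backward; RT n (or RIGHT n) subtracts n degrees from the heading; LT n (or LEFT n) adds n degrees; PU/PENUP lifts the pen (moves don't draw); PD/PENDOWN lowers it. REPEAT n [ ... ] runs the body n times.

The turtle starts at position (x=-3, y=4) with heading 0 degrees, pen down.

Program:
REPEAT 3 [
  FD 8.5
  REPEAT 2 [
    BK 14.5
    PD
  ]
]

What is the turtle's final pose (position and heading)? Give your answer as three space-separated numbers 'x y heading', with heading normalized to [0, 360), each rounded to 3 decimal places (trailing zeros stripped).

Answer: -64.5 4 0

Derivation:
Executing turtle program step by step:
Start: pos=(-3,4), heading=0, pen down
REPEAT 3 [
  -- iteration 1/3 --
  FD 8.5: (-3,4) -> (5.5,4) [heading=0, draw]
  REPEAT 2 [
    -- iteration 1/2 --
    BK 14.5: (5.5,4) -> (-9,4) [heading=0, draw]
    PD: pen down
    -- iteration 2/2 --
    BK 14.5: (-9,4) -> (-23.5,4) [heading=0, draw]
    PD: pen down
  ]
  -- iteration 2/3 --
  FD 8.5: (-23.5,4) -> (-15,4) [heading=0, draw]
  REPEAT 2 [
    -- iteration 1/2 --
    BK 14.5: (-15,4) -> (-29.5,4) [heading=0, draw]
    PD: pen down
    -- iteration 2/2 --
    BK 14.5: (-29.5,4) -> (-44,4) [heading=0, draw]
    PD: pen down
  ]
  -- iteration 3/3 --
  FD 8.5: (-44,4) -> (-35.5,4) [heading=0, draw]
  REPEAT 2 [
    -- iteration 1/2 --
    BK 14.5: (-35.5,4) -> (-50,4) [heading=0, draw]
    PD: pen down
    -- iteration 2/2 --
    BK 14.5: (-50,4) -> (-64.5,4) [heading=0, draw]
    PD: pen down
  ]
]
Final: pos=(-64.5,4), heading=0, 9 segment(s) drawn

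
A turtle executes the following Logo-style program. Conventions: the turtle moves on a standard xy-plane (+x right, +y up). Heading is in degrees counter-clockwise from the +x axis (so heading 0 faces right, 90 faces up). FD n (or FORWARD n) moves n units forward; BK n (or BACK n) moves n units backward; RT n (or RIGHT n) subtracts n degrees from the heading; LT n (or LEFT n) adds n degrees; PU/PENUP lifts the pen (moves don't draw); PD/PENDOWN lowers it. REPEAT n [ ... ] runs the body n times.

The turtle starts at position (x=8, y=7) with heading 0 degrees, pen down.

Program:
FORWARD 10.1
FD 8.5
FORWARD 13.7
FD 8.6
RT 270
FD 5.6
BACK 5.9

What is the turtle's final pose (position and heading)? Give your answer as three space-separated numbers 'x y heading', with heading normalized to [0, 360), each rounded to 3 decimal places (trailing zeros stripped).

Answer: 48.9 6.7 90

Derivation:
Executing turtle program step by step:
Start: pos=(8,7), heading=0, pen down
FD 10.1: (8,7) -> (18.1,7) [heading=0, draw]
FD 8.5: (18.1,7) -> (26.6,7) [heading=0, draw]
FD 13.7: (26.6,7) -> (40.3,7) [heading=0, draw]
FD 8.6: (40.3,7) -> (48.9,7) [heading=0, draw]
RT 270: heading 0 -> 90
FD 5.6: (48.9,7) -> (48.9,12.6) [heading=90, draw]
BK 5.9: (48.9,12.6) -> (48.9,6.7) [heading=90, draw]
Final: pos=(48.9,6.7), heading=90, 6 segment(s) drawn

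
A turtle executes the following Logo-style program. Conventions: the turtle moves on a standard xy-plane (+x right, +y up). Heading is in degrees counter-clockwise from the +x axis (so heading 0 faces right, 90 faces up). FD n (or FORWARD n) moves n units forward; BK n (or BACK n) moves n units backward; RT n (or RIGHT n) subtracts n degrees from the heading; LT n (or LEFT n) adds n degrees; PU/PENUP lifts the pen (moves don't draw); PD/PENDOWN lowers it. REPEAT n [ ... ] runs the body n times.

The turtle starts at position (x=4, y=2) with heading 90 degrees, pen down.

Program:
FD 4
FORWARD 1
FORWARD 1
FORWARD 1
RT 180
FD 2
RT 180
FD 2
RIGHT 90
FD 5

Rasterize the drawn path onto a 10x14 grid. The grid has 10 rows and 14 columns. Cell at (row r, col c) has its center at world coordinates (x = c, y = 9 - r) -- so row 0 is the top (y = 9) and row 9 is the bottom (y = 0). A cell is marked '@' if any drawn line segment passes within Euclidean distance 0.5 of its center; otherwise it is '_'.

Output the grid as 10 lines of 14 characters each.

Segment 0: (4,2) -> (4,6)
Segment 1: (4,6) -> (4,7)
Segment 2: (4,7) -> (4,8)
Segment 3: (4,8) -> (4,9)
Segment 4: (4,9) -> (4,7)
Segment 5: (4,7) -> (4,9)
Segment 6: (4,9) -> (9,9)

Answer: ____@@@@@@____
____@_________
____@_________
____@_________
____@_________
____@_________
____@_________
____@_________
______________
______________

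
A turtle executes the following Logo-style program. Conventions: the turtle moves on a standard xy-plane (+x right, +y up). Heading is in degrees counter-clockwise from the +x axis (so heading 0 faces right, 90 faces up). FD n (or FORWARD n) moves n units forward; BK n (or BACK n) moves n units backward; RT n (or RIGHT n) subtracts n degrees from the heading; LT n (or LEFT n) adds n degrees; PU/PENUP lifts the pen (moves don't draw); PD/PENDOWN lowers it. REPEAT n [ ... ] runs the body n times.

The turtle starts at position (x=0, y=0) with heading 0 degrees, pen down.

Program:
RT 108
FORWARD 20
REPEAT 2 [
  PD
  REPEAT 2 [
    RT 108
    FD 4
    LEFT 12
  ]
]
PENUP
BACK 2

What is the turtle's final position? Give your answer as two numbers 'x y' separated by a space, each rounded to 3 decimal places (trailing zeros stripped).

Answer: -5.961 -17.535

Derivation:
Executing turtle program step by step:
Start: pos=(0,0), heading=0, pen down
RT 108: heading 0 -> 252
FD 20: (0,0) -> (-6.18,-19.021) [heading=252, draw]
REPEAT 2 [
  -- iteration 1/2 --
  PD: pen down
  REPEAT 2 [
    -- iteration 1/2 --
    RT 108: heading 252 -> 144
    FD 4: (-6.18,-19.021) -> (-9.416,-16.67) [heading=144, draw]
    LT 12: heading 144 -> 156
    -- iteration 2/2 --
    RT 108: heading 156 -> 48
    FD 4: (-9.416,-16.67) -> (-6.74,-13.697) [heading=48, draw]
    LT 12: heading 48 -> 60
  ]
  -- iteration 2/2 --
  PD: pen down
  REPEAT 2 [
    -- iteration 1/2 --
    RT 108: heading 60 -> 312
    FD 4: (-6.74,-13.697) -> (-4.063,-16.67) [heading=312, draw]
    LT 12: heading 312 -> 324
    -- iteration 2/2 --
    RT 108: heading 324 -> 216
    FD 4: (-4.063,-16.67) -> (-7.299,-19.021) [heading=216, draw]
    LT 12: heading 216 -> 228
  ]
]
PU: pen up
BK 2: (-7.299,-19.021) -> (-5.961,-17.535) [heading=228, move]
Final: pos=(-5.961,-17.535), heading=228, 5 segment(s) drawn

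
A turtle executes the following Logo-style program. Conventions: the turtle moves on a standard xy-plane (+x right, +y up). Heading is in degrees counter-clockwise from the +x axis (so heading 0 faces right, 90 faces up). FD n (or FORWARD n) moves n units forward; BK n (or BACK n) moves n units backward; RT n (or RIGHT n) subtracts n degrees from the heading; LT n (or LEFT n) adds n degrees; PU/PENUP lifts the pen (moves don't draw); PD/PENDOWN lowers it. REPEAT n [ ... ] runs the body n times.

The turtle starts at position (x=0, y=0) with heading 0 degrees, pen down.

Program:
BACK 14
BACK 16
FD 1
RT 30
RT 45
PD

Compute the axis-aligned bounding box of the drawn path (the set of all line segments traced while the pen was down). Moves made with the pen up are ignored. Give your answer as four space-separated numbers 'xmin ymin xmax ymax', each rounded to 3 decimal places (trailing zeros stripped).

Executing turtle program step by step:
Start: pos=(0,0), heading=0, pen down
BK 14: (0,0) -> (-14,0) [heading=0, draw]
BK 16: (-14,0) -> (-30,0) [heading=0, draw]
FD 1: (-30,0) -> (-29,0) [heading=0, draw]
RT 30: heading 0 -> 330
RT 45: heading 330 -> 285
PD: pen down
Final: pos=(-29,0), heading=285, 3 segment(s) drawn

Segment endpoints: x in {-30, -29, -14, 0}, y in {0}
xmin=-30, ymin=0, xmax=0, ymax=0

Answer: -30 0 0 0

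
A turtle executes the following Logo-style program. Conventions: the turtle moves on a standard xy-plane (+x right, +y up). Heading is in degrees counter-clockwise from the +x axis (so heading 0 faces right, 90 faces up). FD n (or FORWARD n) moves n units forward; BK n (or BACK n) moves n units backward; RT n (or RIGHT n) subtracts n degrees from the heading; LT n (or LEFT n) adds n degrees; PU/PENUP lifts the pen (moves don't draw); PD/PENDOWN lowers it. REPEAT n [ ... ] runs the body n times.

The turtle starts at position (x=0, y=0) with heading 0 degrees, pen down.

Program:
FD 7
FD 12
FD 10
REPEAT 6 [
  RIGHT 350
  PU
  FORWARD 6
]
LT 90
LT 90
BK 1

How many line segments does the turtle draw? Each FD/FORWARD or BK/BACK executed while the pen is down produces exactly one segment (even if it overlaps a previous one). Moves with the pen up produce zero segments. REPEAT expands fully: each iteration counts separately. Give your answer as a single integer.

Executing turtle program step by step:
Start: pos=(0,0), heading=0, pen down
FD 7: (0,0) -> (7,0) [heading=0, draw]
FD 12: (7,0) -> (19,0) [heading=0, draw]
FD 10: (19,0) -> (29,0) [heading=0, draw]
REPEAT 6 [
  -- iteration 1/6 --
  RT 350: heading 0 -> 10
  PU: pen up
  FD 6: (29,0) -> (34.909,1.042) [heading=10, move]
  -- iteration 2/6 --
  RT 350: heading 10 -> 20
  PU: pen up
  FD 6: (34.909,1.042) -> (40.547,3.094) [heading=20, move]
  -- iteration 3/6 --
  RT 350: heading 20 -> 30
  PU: pen up
  FD 6: (40.547,3.094) -> (45.743,6.094) [heading=30, move]
  -- iteration 4/6 --
  RT 350: heading 30 -> 40
  PU: pen up
  FD 6: (45.743,6.094) -> (50.339,9.951) [heading=40, move]
  -- iteration 5/6 --
  RT 350: heading 40 -> 50
  PU: pen up
  FD 6: (50.339,9.951) -> (54.196,14.547) [heading=50, move]
  -- iteration 6/6 --
  RT 350: heading 50 -> 60
  PU: pen up
  FD 6: (54.196,14.547) -> (57.196,19.743) [heading=60, move]
]
LT 90: heading 60 -> 150
LT 90: heading 150 -> 240
BK 1: (57.196,19.743) -> (57.696,20.609) [heading=240, move]
Final: pos=(57.696,20.609), heading=240, 3 segment(s) drawn
Segments drawn: 3

Answer: 3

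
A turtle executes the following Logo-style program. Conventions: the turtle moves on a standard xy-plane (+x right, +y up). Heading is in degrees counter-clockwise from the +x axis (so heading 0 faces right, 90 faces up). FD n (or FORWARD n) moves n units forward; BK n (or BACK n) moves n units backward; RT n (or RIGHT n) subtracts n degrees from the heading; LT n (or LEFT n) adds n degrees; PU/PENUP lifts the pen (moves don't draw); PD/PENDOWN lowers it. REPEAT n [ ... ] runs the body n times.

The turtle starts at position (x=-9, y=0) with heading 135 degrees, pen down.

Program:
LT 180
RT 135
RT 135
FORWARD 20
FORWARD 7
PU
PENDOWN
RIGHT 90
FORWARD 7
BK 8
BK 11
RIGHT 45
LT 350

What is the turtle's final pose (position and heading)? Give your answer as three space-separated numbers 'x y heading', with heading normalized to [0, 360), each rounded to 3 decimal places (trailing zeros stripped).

Executing turtle program step by step:
Start: pos=(-9,0), heading=135, pen down
LT 180: heading 135 -> 315
RT 135: heading 315 -> 180
RT 135: heading 180 -> 45
FD 20: (-9,0) -> (5.142,14.142) [heading=45, draw]
FD 7: (5.142,14.142) -> (10.092,19.092) [heading=45, draw]
PU: pen up
PD: pen down
RT 90: heading 45 -> 315
FD 7: (10.092,19.092) -> (15.042,14.142) [heading=315, draw]
BK 8: (15.042,14.142) -> (9.385,19.799) [heading=315, draw]
BK 11: (9.385,19.799) -> (1.607,27.577) [heading=315, draw]
RT 45: heading 315 -> 270
LT 350: heading 270 -> 260
Final: pos=(1.607,27.577), heading=260, 5 segment(s) drawn

Answer: 1.607 27.577 260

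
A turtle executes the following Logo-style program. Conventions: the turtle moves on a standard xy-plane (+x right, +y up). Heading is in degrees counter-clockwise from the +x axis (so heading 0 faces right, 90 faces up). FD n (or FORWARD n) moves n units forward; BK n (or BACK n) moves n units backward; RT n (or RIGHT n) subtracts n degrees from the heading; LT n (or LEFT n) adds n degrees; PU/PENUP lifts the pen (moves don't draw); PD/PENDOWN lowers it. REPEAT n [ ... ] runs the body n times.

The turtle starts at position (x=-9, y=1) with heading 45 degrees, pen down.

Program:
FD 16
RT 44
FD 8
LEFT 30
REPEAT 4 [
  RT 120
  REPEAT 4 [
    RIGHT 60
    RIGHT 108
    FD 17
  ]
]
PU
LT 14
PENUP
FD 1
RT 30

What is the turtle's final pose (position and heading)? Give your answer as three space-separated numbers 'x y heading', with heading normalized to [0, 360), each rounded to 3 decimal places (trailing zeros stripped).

Answer: 11.422 6.57 87

Derivation:
Executing turtle program step by step:
Start: pos=(-9,1), heading=45, pen down
FD 16: (-9,1) -> (2.314,12.314) [heading=45, draw]
RT 44: heading 45 -> 1
FD 8: (2.314,12.314) -> (10.312,12.453) [heading=1, draw]
LT 30: heading 1 -> 31
REPEAT 4 [
  -- iteration 1/4 --
  RT 120: heading 31 -> 271
  REPEAT 4 [
    -- iteration 1/4 --
    RT 60: heading 271 -> 211
    RT 108: heading 211 -> 103
    FD 17: (10.312,12.453) -> (6.488,29.018) [heading=103, draw]
    -- iteration 2/4 --
    RT 60: heading 103 -> 43
    RT 108: heading 43 -> 295
    FD 17: (6.488,29.018) -> (13.673,13.61) [heading=295, draw]
    -- iteration 3/4 --
    RT 60: heading 295 -> 235
    RT 108: heading 235 -> 127
    FD 17: (13.673,13.61) -> (3.442,27.187) [heading=127, draw]
    -- iteration 4/4 --
    RT 60: heading 127 -> 67
    RT 108: heading 67 -> 319
    FD 17: (3.442,27.187) -> (16.272,16.034) [heading=319, draw]
  ]
  -- iteration 2/4 --
  RT 120: heading 319 -> 199
  REPEAT 4 [
    -- iteration 1/4 --
    RT 60: heading 199 -> 139
    RT 108: heading 139 -> 31
    FD 17: (16.272,16.034) -> (30.844,24.79) [heading=31, draw]
    -- iteration 2/4 --
    RT 60: heading 31 -> 331
    RT 108: heading 331 -> 223
    FD 17: (30.844,24.79) -> (18.411,13.196) [heading=223, draw]
    -- iteration 3/4 --
    RT 60: heading 223 -> 163
    RT 108: heading 163 -> 55
    FD 17: (18.411,13.196) -> (28.162,27.121) [heading=55, draw]
    -- iteration 4/4 --
    RT 60: heading 55 -> 355
    RT 108: heading 355 -> 247
    FD 17: (28.162,27.121) -> (21.519,11.473) [heading=247, draw]
  ]
  -- iteration 3/4 --
  RT 120: heading 247 -> 127
  REPEAT 4 [
    -- iteration 1/4 --
    RT 60: heading 127 -> 67
    RT 108: heading 67 -> 319
    FD 17: (21.519,11.473) -> (34.349,0.32) [heading=319, draw]
    -- iteration 2/4 --
    RT 60: heading 319 -> 259
    RT 108: heading 259 -> 151
    FD 17: (34.349,0.32) -> (19.481,8.562) [heading=151, draw]
    -- iteration 3/4 --
    RT 60: heading 151 -> 91
    RT 108: heading 91 -> 343
    FD 17: (19.481,8.562) -> (35.738,3.591) [heading=343, draw]
    -- iteration 4/4 --
    RT 60: heading 343 -> 283
    RT 108: heading 283 -> 175
    FD 17: (35.738,3.591) -> (18.803,5.073) [heading=175, draw]
  ]
  -- iteration 4/4 --
  RT 120: heading 175 -> 55
  REPEAT 4 [
    -- iteration 1/4 --
    RT 60: heading 55 -> 355
    RT 108: heading 355 -> 247
    FD 17: (18.803,5.073) -> (12.16,-10.576) [heading=247, draw]
    -- iteration 2/4 --
    RT 60: heading 247 -> 187
    RT 108: heading 187 -> 79
    FD 17: (12.16,-10.576) -> (15.404,6.112) [heading=79, draw]
    -- iteration 3/4 --
    RT 60: heading 79 -> 19
    RT 108: heading 19 -> 271
    FD 17: (15.404,6.112) -> (15.701,-10.885) [heading=271, draw]
    -- iteration 4/4 --
    RT 60: heading 271 -> 211
    RT 108: heading 211 -> 103
    FD 17: (15.701,-10.885) -> (11.876,5.679) [heading=103, draw]
  ]
]
PU: pen up
LT 14: heading 103 -> 117
PU: pen up
FD 1: (11.876,5.679) -> (11.422,6.57) [heading=117, move]
RT 30: heading 117 -> 87
Final: pos=(11.422,6.57), heading=87, 18 segment(s) drawn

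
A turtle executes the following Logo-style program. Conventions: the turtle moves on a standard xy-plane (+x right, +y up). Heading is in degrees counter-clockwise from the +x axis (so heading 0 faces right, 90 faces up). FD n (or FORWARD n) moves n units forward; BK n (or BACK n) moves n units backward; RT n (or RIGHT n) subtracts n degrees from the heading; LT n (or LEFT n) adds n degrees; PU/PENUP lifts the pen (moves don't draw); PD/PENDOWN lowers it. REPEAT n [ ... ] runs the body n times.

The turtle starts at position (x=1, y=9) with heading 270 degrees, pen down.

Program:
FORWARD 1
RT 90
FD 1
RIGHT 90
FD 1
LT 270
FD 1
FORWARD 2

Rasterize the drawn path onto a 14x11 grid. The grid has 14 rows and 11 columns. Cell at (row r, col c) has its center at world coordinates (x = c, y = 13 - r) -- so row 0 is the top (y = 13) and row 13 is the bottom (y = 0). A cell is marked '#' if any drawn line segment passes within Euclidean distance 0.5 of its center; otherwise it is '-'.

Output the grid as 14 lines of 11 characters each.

Segment 0: (1,9) -> (1,8)
Segment 1: (1,8) -> (-0,8)
Segment 2: (-0,8) -> (-0,9)
Segment 3: (-0,9) -> (1,9)
Segment 4: (1,9) -> (3,9)

Answer: -----------
-----------
-----------
-----------
####-------
##---------
-----------
-----------
-----------
-----------
-----------
-----------
-----------
-----------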